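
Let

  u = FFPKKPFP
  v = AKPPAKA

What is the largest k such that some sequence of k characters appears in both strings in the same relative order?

3

Let dp[i][j] be the LCS length of the first i characters of u and the first j characters of v. dp[i][j] = dp[i-1][j-1]+1 when the i-th and j-th characters match, else max(dp[i-1][j], dp[i][j-1]).
    ·  A  K  P  P  A  K  A
 ·  0  0  0  0  0  0  0  0
 F  0  0  0  0  0  0  0  0
 F  0  0  0  0  0  0  0  0
 P  0  0  0  1  1  1  1  1
 K  0  0  1  1  1  1  2  2
 K  0  0  1  1  1  1  2  2
 P  0  0  1  2  2  2  2  2
 F  0  0  1  2  2  2  2  2
 P  0  0  1  2  3  3  3  3
dp[8][7] = 3. One LCS (by backtracking along matches): KPP.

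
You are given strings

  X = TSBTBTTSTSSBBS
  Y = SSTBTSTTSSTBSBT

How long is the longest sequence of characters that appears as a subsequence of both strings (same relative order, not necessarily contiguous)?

10

Match S [2,2] → T [4,3] → B [5,4] → T [6,5] → T [7,7] → T [9,8] → S [10,9] → S [11,10] → B [12,12] → B [13,14] — 10 characters in the same relative order in both, and the DP table's final entry dp[14][15] is also 10, so no common subsequence is longer.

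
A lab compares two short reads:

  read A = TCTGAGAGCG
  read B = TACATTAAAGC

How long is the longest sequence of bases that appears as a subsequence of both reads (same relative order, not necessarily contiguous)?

Let dp[i][j] be the LCS length of the first i bases of read A and the first j bases of read B. dp[i][j] = dp[i-1][j-1]+1 when the i-th and j-th bases match, else max(dp[i-1][j], dp[i][j-1]).
    ·  T  A  C  A  T  T  A  A  A  G  C
 ·  0  0  0  0  0  0  0  0  0  0  0  0
 T  0  1  1  1  1  1  1  1  1  1  1  1
 C  0  1  1  2  2  2  2  2  2  2  2  2
 T  0  1  1  2  2  3  3  3  3  3  3  3
 G  0  1  1  2  2  3  3  3  3  3  4  4
 A  0  1  2  2  3  3  3  4  4  4  4  4
 G  0  1  2  2  3  3  3  4  4  4  5  5
 A  0  1  2  2  3  3  3  4  5  5  5  5
 G  0  1  2  2  3  3  3  4  5  5  6  6
 C  0  1  2  3  3  3  3  4  5  5  6  7
 G  0  1  2  3  3  3  3  4  5  5  6  7
dp[10][11] = 7. One LCS (by backtracking along matches): TCTAAGC.

7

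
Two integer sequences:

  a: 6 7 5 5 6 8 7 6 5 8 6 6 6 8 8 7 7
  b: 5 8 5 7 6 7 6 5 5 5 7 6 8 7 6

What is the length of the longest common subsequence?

Taking 5 [3,1], then 5 [4,3], then 6 [5,5], then 7 [7,6], then 6 [8,7], then 5 [9,10], then 6 [13,12], then 8 [15,13], then 7 [16,14] gives a common subsequence of length 9. Since dp[17][15] = 9, nothing longer is possible.

9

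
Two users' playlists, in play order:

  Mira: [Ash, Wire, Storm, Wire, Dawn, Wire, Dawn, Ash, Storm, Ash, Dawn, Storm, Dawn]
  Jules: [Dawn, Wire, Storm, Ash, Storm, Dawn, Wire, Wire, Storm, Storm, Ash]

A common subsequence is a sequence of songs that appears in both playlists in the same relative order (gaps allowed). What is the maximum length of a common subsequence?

Pick Ash at Mira[1]=Jules[4]; then Storm at Mira[3]=Jules[5]; then Wire at Mira[4]=Jules[7]; then Wire at Mira[6]=Jules[8]; then Storm at Mira[9]=Jules[10]; then Ash at Mira[10]=Jules[11]; all 6 songs appear in both, in order. The LCS DP gives dp[13][11] = 6, so this is optimal.

6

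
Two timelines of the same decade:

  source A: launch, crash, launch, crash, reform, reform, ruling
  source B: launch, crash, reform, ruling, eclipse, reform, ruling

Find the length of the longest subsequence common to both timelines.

Match launch (source A #3, source B #1), crash (source A #4, source B #2), reform (source A #5, source B #3), reform (source A #6, source B #6), ruling (source A #7, source B #7) — 5 events in the same relative order in both. Since dp[7][7] = 5, nothing longer is possible.

5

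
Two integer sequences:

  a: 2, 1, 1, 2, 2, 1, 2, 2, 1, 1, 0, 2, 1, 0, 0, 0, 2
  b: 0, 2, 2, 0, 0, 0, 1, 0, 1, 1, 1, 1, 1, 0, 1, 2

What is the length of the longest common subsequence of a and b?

Pick 2 [1,3], 1 [2,9], 1 [3,10], 1 [6,11], 1 [9,12], 1 [10,13], 0 [11,14], 1 [13,15], 2 [17,16]; all 9 values appear in both, in order. dp[17][16] = 9 confirms this is the maximum.

9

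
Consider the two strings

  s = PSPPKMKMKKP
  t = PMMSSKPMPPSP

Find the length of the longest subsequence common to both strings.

5

Let dp[i][j] be the LCS length of the first i characters of s and the first j characters of t. dp[i][j] = dp[i-1][j-1]+1 when the i-th and j-th characters match, else max(dp[i-1][j], dp[i][j-1]).
    ·  P  M  M  S  S  K  P  M  P  P  S  P
 ·  0  0  0  0  0  0  0  0  0  0  0  0  0
 P  0  1  1  1  1  1  1  1  1  1  1  1  1
 S  0  1  1  1  2  2  2  2  2  2  2  2  2
 P  0  1  1  1  2  2  2  3  3  3  3  3  3
 P  0  1  1  1  2  2  2  3  3  4  4  4  4
 K  0  1  1  1  2  2  3  3  3  4  4  4  4
 M  0  1  2  2  2  2  3  3  4  4  4  4  4
 K  0  1  2  2  2  2  3  3  4  4  4  4  4
 M  0  1  2  3  3  3  3  3  4  4  4  4  4
 K  0  1  2  3  3  3  4  4  4  4  4  4  4
 K  0  1  2  3  3  3  4  4  4  4  4  4  4
 P  0  1  2  3  3  3  4  5  5  5  5  5  5
dp[11][12] = 5. One LCS (by backtracking along matches): PSPPP.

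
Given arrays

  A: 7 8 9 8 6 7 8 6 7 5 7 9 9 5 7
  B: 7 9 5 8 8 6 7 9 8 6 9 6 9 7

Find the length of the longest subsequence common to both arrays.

10

Taking 7 [1,1] → 8 [2,4] → 8 [4,5] → 6 [5,6] → 7 [6,7] → 8 [7,9] → 6 [8,10] → 9 [12,11] → 9 [13,13] → 7 [15,14] gives a common subsequence of length 10, and the DP table's final entry dp[15][14] is also 10, so no common subsequence is longer.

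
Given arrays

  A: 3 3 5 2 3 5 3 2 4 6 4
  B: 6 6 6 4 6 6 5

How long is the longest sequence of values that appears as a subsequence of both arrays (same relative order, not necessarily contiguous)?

Let dp[i][j] be the LCS length of the first i values of A and the first j values of B. dp[i][j] = dp[i-1][j-1]+1 when the i-th and j-th values match, else max(dp[i-1][j], dp[i][j-1]).
    ·  6  6  6  4  6  6  5
 ·  0  0  0  0  0  0  0  0
 3  0  0  0  0  0  0  0  0
 3  0  0  0  0  0  0  0  0
 5  0  0  0  0  0  0  0  1
 2  0  0  0  0  0  0  0  1
 3  0  0  0  0  0  0  0  1
 5  0  0  0  0  0  0  0  1
 3  0  0  0  0  0  0  0  1
 2  0  0  0  0  0  0  0  1
 4  0  0  0  0  1  1  1  1
 6  0  1  1  1  1  2  2  2
 4  0  1  1  1  2  2  2  2
dp[11][7] = 2. One LCS (by backtracking along matches): 4, 6.

2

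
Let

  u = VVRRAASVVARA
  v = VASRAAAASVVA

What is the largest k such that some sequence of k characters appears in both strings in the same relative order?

One common subsequence of length 8: V at u[1]=v[1], then R at u[3]=v[4], then A at u[5]=v[7], then A at u[6]=v[8], then S at u[7]=v[9], then V at u[8]=v[10], then V at u[9]=v[11], then A at u[12]=v[12]. The LCS DP gives dp[12][12] = 8, so this is optimal.

8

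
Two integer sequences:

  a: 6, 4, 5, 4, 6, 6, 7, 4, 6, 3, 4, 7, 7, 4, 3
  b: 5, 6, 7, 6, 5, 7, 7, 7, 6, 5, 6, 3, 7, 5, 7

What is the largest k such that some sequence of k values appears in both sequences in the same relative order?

Match 5 [3,1], then 6 [5,2], then 6 [6,4], then 7 [7,8], then 6 [9,11], then 3 [10,12], then 7 [12,13], then 7 [13,15] — 8 values in the same relative order in both. The LCS DP gives dp[15][15] = 8, so this is optimal.

8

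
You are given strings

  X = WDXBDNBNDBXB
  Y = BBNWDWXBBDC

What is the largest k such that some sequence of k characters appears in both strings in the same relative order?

6

Match W [1,4], D [2,5], X [3,7], B [4,8], B [7,9], D [9,10] — 6 characters in the same relative order in both. The LCS DP gives dp[12][11] = 6, so this is optimal.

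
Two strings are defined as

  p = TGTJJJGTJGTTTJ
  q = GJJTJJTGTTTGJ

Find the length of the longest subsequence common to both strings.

10

Match G [2,1], then T [3,4], then J [5,5], then J [6,6], then T [8,7], then G [10,8], then T [11,9], then T [12,10], then T [13,11], then J [14,13] — 10 characters in the same relative order in both, and the DP table's final entry dp[14][13] is also 10, so no common subsequence is longer.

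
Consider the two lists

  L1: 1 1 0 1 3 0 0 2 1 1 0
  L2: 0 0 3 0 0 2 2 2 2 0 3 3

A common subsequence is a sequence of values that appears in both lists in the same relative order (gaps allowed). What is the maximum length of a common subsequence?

6

One common subsequence of length 6: 0 (L1 #3, L2 #2), then 3 (L1 #5, L2 #3), then 0 (L1 #6, L2 #4), then 0 (L1 #7, L2 #5), then 2 (L1 #8, L2 #9), then 0 (L1 #11, L2 #10), and the DP table's final entry dp[11][12] is also 6, so no common subsequence is longer.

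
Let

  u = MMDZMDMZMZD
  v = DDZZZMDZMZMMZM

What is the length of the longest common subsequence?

Match D at u[3]=v[2]; then Z at u[4]=v[5]; then M at u[5]=v[6]; then D at u[6]=v[7]; then M at u[7]=v[9]; then Z at u[8]=v[10]; then M at u[9]=v[12]; then Z at u[10]=v[13] — 8 characters in the same relative order in both, and the DP table's final entry dp[11][14] is also 8, so no common subsequence is longer.

8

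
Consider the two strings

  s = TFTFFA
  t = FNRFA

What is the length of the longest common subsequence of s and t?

3

Let dp[i][j] be the LCS length of the first i characters of s and the first j characters of t. dp[i][j] = dp[i-1][j-1]+1 when the i-th and j-th characters match, else max(dp[i-1][j], dp[i][j-1]).
    ·  F  N  R  F  A
 ·  0  0  0  0  0  0
 T  0  0  0  0  0  0
 F  0  1  1  1  1  1
 T  0  1  1  1  1  1
 F  0  1  1  1  2  2
 F  0  1  1  1  2  2
 A  0  1  1  1  2  3
dp[6][5] = 3. One LCS (by backtracking along matches): FFA.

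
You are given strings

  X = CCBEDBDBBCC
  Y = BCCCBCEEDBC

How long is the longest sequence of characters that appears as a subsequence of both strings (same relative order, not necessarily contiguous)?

Pick C at X[1]=Y[3], C at X[2]=Y[4], B at X[3]=Y[5], E at X[4]=Y[8], D at X[7]=Y[9], B at X[9]=Y[10], C at X[11]=Y[11]; all 7 characters appear in both, in order. Since dp[11][11] = 7, nothing longer is possible.

7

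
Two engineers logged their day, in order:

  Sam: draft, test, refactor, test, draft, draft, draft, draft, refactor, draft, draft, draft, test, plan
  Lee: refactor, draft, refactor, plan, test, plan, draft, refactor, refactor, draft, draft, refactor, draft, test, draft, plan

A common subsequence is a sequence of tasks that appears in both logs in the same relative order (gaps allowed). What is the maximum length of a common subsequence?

10

Pick draft [1,2], refactor [3,3], test [4,5], draft [5,7], draft [7,10], draft [8,11], refactor [9,12], draft [10,13], draft [12,15], plan [14,16]; all 10 tasks appear in both, in order. dp[14][16] = 10 confirms this is the maximum.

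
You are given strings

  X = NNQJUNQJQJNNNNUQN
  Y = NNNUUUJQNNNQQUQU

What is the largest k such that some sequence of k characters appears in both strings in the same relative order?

Pick N (X #1, Y #2), then N (X #2, Y #3), then U (X #5, Y #6), then J (X #8, Y #7), then Q (X #9, Y #8), then N (X #11, Y #9), then N (X #12, Y #10), then N (X #13, Y #11), then U (X #15, Y #14), then Q (X #16, Y #15); all 10 characters appear in both, in order. The LCS DP gives dp[17][16] = 10, so this is optimal.

10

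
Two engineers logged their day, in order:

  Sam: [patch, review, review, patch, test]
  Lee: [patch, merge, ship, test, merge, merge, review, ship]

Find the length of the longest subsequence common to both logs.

2

Pick patch (Sam #1, Lee #1), review (Sam #2, Lee #7); all 2 tasks appear in both, in order. Since dp[5][8] = 2, nothing longer is possible.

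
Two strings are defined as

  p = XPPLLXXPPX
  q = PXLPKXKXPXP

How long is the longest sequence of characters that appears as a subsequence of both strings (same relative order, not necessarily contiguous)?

6

Let dp[i][j] be the LCS length of the first i characters of p and the first j characters of q. dp[i][j] = dp[i-1][j-1]+1 when the i-th and j-th characters match, else max(dp[i-1][j], dp[i][j-1]).
    ·  P  X  L  P  K  X  K  X  P  X  P
 ·  0  0  0  0  0  0  0  0  0  0  0  0
 X  0  0  1  1  1  1  1  1  1  1  1  1
 P  0  1  1  1  2  2  2  2  2  2  2  2
 P  0  1  1  1  2  2  2  2  2  3  3  3
 L  0  1  1  2  2  2  2  2  2  3  3  3
 L  0  1  1  2  2  2  2  2  2  3  3  3
 X  0  1  2  2  2  2  3  3  3  3  4  4
 X  0  1  2  2  2  2  3  3  4  4  4  4
 P  0  1  2  2  3  3  3  3  4  5  5  5
 P  0  1  2  2  3  3  3  3  4  5  5  6
 X  0  1  2  2  3  3  4  4  4  5  6  6
dp[10][11] = 6. One LCS (by backtracking along matches): XPXXPP.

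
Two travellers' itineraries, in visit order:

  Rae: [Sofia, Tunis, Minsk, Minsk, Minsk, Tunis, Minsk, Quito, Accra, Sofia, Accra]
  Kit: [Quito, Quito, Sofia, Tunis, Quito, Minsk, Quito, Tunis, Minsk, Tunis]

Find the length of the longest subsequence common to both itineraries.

5

Taking Sofia at Rae[1]=Kit[3] → Tunis at Rae[2]=Kit[4] → Minsk at Rae[3]=Kit[6] → Minsk at Rae[5]=Kit[9] → Tunis at Rae[6]=Kit[10] gives a common subsequence of length 5. The LCS DP gives dp[11][10] = 5, so this is optimal.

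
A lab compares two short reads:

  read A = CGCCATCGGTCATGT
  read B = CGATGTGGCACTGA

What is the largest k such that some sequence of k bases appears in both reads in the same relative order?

Match C at read A[1]=read B[1], G at read A[2]=read B[2], A at read A[5]=read B[3], T at read A[6]=read B[6], G at read A[8]=read B[7], G at read A[9]=read B[8], C at read A[11]=read B[9], A at read A[12]=read B[10], T at read A[13]=read B[12], G at read A[14]=read B[13] — 10 bases in the same relative order in both. dp[15][14] = 10 confirms this is the maximum.

10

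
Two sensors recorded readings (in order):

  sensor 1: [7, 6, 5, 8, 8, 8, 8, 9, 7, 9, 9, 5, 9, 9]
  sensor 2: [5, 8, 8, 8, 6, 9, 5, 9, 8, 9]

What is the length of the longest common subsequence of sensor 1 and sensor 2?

8

One common subsequence of length 8: 5 [3,1] → 8 [4,2] → 8 [5,3] → 8 [6,4] → 9 [11,6] → 5 [12,7] → 9 [13,8] → 9 [14,10]. Since dp[14][10] = 8, nothing longer is possible.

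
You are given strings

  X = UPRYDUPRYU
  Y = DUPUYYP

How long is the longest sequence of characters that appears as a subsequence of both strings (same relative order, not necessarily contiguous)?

Taking U (X #1, Y #2), then P (X #2, Y #3), then Y (X #4, Y #6), then P (X #7, Y #7) gives a common subsequence of length 4. The LCS DP gives dp[10][7] = 4, so this is optimal.

4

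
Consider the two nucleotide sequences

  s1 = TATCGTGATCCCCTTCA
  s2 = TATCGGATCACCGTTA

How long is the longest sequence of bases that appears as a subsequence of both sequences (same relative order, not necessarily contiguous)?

One common subsequence of length 14: T at s1[1]=s2[1], then A at s1[2]=s2[2], then T at s1[3]=s2[3], then C at s1[4]=s2[4], then G at s1[5]=s2[5], then G at s1[7]=s2[6], then A at s1[8]=s2[7], then T at s1[9]=s2[8], then C at s1[10]=s2[9], then C at s1[11]=s2[11], then C at s1[12]=s2[12], then T at s1[14]=s2[14], then T at s1[15]=s2[15], then A at s1[17]=s2[16]. dp[17][16] = 14 confirms this is the maximum.

14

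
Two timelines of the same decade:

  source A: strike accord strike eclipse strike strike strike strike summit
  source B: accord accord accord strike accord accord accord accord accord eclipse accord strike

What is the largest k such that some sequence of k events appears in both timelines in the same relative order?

4

Match strike at source A[1]=source B[4], then accord at source A[2]=source B[9], then eclipse at source A[4]=source B[10], then strike at source A[8]=source B[12] — 4 events in the same relative order in both. The LCS DP gives dp[9][12] = 4, so this is optimal.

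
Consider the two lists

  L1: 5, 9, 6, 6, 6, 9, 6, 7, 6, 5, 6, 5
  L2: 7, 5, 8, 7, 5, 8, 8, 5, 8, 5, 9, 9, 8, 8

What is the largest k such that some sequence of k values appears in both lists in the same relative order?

4

Taking 5 at L1[1]=L2[2], 7 at L1[8]=L2[4], 5 at L1[10]=L2[8], 5 at L1[12]=L2[10] gives a common subsequence of length 4. Since dp[12][14] = 4, nothing longer is possible.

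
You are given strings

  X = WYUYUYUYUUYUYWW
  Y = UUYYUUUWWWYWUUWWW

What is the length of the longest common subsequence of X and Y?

10

One common subsequence of length 10: U [3,2], then Y [4,3], then Y [6,4], then U [7,5], then U [9,6], then U [10,7], then Y [11,11], then U [12,14], then W [14,16], then W [15,17]. The LCS DP gives dp[15][17] = 10, so this is optimal.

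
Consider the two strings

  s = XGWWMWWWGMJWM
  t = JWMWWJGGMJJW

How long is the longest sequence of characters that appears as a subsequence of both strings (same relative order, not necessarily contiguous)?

Match W (s #4, t #2), M (s #5, t #3), W (s #6, t #4), W (s #7, t #5), G (s #9, t #8), M (s #10, t #9), J (s #11, t #11), W (s #12, t #12) — 8 characters in the same relative order in both, and the DP table's final entry dp[13][12] is also 8, so no common subsequence is longer.

8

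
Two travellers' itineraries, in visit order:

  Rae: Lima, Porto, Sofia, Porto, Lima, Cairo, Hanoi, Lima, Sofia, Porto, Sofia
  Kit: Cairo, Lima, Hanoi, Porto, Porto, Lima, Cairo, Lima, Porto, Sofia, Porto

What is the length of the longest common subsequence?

8

Match Lima at Rae[1]=Kit[2]; then Porto at Rae[2]=Kit[4]; then Porto at Rae[4]=Kit[5]; then Lima at Rae[5]=Kit[6]; then Cairo at Rae[6]=Kit[7]; then Lima at Rae[8]=Kit[8]; then Sofia at Rae[9]=Kit[10]; then Porto at Rae[10]=Kit[11] — 8 stops in the same relative order in both. The LCS DP gives dp[11][11] = 8, so this is optimal.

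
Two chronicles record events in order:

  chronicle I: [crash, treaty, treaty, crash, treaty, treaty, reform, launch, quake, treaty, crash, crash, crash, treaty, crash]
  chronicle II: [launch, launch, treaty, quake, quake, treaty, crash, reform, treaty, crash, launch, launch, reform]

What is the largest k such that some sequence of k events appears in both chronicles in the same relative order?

One common subsequence of length 6: treaty (chronicle I #2, chronicle II #3); then treaty (chronicle I #3, chronicle II #6); then crash (chronicle I #4, chronicle II #7); then reform (chronicle I #7, chronicle II #8); then treaty (chronicle I #10, chronicle II #9); then crash (chronicle I #11, chronicle II #10). Since dp[15][13] = 6, nothing longer is possible.

6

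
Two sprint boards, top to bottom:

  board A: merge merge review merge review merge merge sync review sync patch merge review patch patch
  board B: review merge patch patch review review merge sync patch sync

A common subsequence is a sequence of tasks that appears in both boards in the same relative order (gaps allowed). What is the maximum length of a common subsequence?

One common subsequence of length 6: merge (board A #1, board B #2), then review (board A #3, board B #5), then review (board A #5, board B #6), then merge (board A #7, board B #7), then sync (board A #8, board B #8), then sync (board A #10, board B #10). The LCS DP gives dp[15][10] = 6, so this is optimal.

6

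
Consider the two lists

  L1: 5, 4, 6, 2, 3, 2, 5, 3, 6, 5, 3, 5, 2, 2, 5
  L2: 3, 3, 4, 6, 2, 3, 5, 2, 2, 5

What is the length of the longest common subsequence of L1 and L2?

8

Taking 4 (L1 #2, L2 #3) → 6 (L1 #3, L2 #4) → 2 (L1 #6, L2 #5) → 3 (L1 #11, L2 #6) → 5 (L1 #12, L2 #7) → 2 (L1 #13, L2 #8) → 2 (L1 #14, L2 #9) → 5 (L1 #15, L2 #10) gives a common subsequence of length 8. The LCS DP gives dp[15][10] = 8, so this is optimal.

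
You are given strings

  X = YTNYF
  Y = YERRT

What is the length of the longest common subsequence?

Let dp[i][j] be the LCS length of the first i characters of X and the first j characters of Y. dp[i][j] = dp[i-1][j-1]+1 when the i-th and j-th characters match, else max(dp[i-1][j], dp[i][j-1]).
    ·  Y  E  R  R  T
 ·  0  0  0  0  0  0
 Y  0  1  1  1  1  1
 T  0  1  1  1  1  2
 N  0  1  1  1  1  2
 Y  0  1  1  1  1  2
 F  0  1  1  1  1  2
dp[5][5] = 2. One LCS (by backtracking along matches): YT.

2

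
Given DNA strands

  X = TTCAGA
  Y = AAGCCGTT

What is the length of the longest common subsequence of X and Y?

2

Pick T (X #1, Y #7) → T (X #2, Y #8); all 2 bases appear in both, in order. dp[6][8] = 2 confirms this is the maximum.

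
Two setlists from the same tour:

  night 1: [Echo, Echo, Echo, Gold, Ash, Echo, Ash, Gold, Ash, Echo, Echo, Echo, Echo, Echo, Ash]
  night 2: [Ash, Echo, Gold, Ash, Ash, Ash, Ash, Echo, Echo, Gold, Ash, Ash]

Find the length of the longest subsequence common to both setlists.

8

Match Echo at night 1[3]=night 2[2], Gold at night 1[4]=night 2[3], Ash at night 1[5]=night 2[5], Ash at night 1[7]=night 2[6], Ash at night 1[9]=night 2[7], Echo at night 1[10]=night 2[8], Echo at night 1[11]=night 2[9], Ash at night 1[15]=night 2[12] — 8 songs in the same relative order in both. Since dp[15][12] = 8, nothing longer is possible.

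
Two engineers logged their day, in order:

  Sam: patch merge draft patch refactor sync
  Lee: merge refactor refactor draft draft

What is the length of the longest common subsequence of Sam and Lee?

One common subsequence of length 2: merge (Sam #2, Lee #1) → draft (Sam #3, Lee #5). Since dp[6][5] = 2, nothing longer is possible.

2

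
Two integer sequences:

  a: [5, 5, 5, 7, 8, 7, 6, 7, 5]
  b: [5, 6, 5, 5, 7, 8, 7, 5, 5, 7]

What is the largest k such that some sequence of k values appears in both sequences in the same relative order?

Let dp[i][j] be the LCS length of the first i values of a and the first j values of b. dp[i][j] = dp[i-1][j-1]+1 when the i-th and j-th values match, else max(dp[i-1][j], dp[i][j-1]).
    ·  5  6  5  5  7  8  7  5  5  7
 ·  0  0  0  0  0  0  0  0  0  0  0
 5  0  1  1  1  1  1  1  1  1  1  1
 5  0  1  1  2  2  2  2  2  2  2  2
 5  0  1  1  2  3  3  3  3  3  3  3
 7  0  1  1  2  3  4  4  4  4  4  4
 8  0  1  1  2  3  4  5  5  5  5  5
 7  0  1  1  2  3  4  5  6  6  6  6
 6  0  1  2  2  3  4  5  6  6  6  6
 7  0  1  2  2  3  4  5  6  6  6  7
 5  0  1  2  3  3  4  5  6  7  7  7
dp[9][10] = 7. One LCS (by backtracking along matches): 5, 5, 5, 7, 8, 7, 7.

7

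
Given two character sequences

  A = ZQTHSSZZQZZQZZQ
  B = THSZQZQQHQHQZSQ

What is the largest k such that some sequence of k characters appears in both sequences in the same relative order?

9

One common subsequence of length 9: T at A[3]=B[1], H at A[4]=B[2], S at A[6]=B[3], Z at A[7]=B[4], Z at A[8]=B[6], Q at A[9]=B[10], Q at A[12]=B[12], Z at A[13]=B[13], Q at A[15]=B[15]. The LCS DP gives dp[15][15] = 9, so this is optimal.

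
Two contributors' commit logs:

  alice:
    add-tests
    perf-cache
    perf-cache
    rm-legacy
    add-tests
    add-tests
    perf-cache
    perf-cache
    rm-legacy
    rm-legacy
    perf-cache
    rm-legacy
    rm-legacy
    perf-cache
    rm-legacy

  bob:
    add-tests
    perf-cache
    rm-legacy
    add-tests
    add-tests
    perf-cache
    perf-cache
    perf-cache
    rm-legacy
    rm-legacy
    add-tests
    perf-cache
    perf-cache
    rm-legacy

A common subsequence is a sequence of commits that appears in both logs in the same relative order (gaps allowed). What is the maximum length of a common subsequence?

12

Match add-tests at alice[1]=bob[1] → perf-cache at alice[3]=bob[2] → rm-legacy at alice[4]=bob[3] → add-tests at alice[5]=bob[4] → add-tests at alice[6]=bob[5] → perf-cache at alice[7]=bob[7] → perf-cache at alice[8]=bob[8] → rm-legacy at alice[9]=bob[9] → rm-legacy at alice[10]=bob[10] → perf-cache at alice[11]=bob[12] → perf-cache at alice[14]=bob[13] → rm-legacy at alice[15]=bob[14] — 12 commits in the same relative order in both, and the DP table's final entry dp[15][14] is also 12, so no common subsequence is longer.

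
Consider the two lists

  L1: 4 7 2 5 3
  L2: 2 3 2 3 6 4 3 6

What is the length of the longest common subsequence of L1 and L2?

Let dp[i][j] be the LCS length of the first i values of L1 and the first j values of L2. dp[i][j] = dp[i-1][j-1]+1 when the i-th and j-th values match, else max(dp[i-1][j], dp[i][j-1]).
    ·  2  3  2  3  6  4  3  6
 ·  0  0  0  0  0  0  0  0  0
 4  0  0  0  0  0  0  1  1  1
 7  0  0  0  0  0  0  1  1  1
 2  0  1  1  1  1  1  1  1  1
 5  0  1  1  1  1  1  1  1  1
 3  0  1  2  2  2  2  2  2  2
dp[5][8] = 2. One LCS (by backtracking along matches): 4, 3.

2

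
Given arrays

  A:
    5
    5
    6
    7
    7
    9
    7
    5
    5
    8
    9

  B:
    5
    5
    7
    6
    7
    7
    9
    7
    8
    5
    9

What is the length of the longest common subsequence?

9

Let dp[i][j] be the LCS length of the first i values of A and the first j values of B. dp[i][j] = dp[i-1][j-1]+1 when the i-th and j-th values match, else max(dp[i-1][j], dp[i][j-1]).
    ·  5  5  7  6  7  7  9  7  8  5  9
 ·  0  0  0  0  0  0  0  0  0  0  0  0
 5  0  1  1  1  1  1  1  1  1  1  1  1
 5  0  1  2  2  2  2  2  2  2  2  2  2
 6  0  1  2  2  3  3  3  3  3  3  3  3
 7  0  1  2  3  3  4  4  4  4  4  4  4
 7  0  1  2  3  3  4  5  5  5  5  5  5
 9  0  1  2  3  3  4  5  6  6  6  6  6
 7  0  1  2  3  3  4  5  6  7  7  7  7
 5  0  1  2  3  3  4  5  6  7  7  8  8
 5  0  1  2  3  3  4  5  6  7  7  8  8
 8  0  1  2  3  3  4  5  6  7  8  8  8
 9  0  1  2  3  3  4  5  6  7  8  8  9
dp[11][11] = 9. One LCS (by backtracking along matches): 5, 5, 6, 7, 7, 9, 7, 5, 9.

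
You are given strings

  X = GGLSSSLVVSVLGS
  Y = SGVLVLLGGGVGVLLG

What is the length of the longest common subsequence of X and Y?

Taking G [1,2], L [3,6], L [7,7], V [8,11], V [9,13], L [12,15], G [13,16] gives a common subsequence of length 7. Since dp[14][16] = 7, nothing longer is possible.

7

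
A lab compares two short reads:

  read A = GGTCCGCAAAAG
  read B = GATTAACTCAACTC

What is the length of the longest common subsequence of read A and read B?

One common subsequence of length 6: G [1,1]; then T [3,4]; then C [4,7]; then C [7,9]; then A [8,10]; then A [9,11]. The LCS DP gives dp[12][14] = 6, so this is optimal.

6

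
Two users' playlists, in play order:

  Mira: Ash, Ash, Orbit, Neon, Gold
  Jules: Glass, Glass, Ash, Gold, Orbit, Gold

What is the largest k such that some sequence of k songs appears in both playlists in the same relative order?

Match Ash [1,3] → Orbit [3,5] → Gold [5,6] — 3 songs in the same relative order in both. dp[5][6] = 3 confirms this is the maximum.

3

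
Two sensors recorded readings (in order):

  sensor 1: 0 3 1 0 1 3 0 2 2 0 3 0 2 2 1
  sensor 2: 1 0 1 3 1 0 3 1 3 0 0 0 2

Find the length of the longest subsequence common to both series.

10

Pick 0 [1,2], 3 [2,4], 1 [3,5], 0 [4,6], 1 [5,8], 3 [6,9], 0 [7,10], 0 [10,11], 0 [12,12], 2 [14,13]; all 10 values appear in both, in order. The LCS DP gives dp[15][13] = 10, so this is optimal.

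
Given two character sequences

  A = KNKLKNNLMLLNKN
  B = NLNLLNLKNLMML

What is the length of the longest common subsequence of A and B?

Match N at A[2]=B[1], then L at A[4]=B[2], then N at A[7]=B[3], then L at A[8]=B[4], then L at A[10]=B[5], then L at A[11]=B[7], then K at A[13]=B[8], then N at A[14]=B[9] — 8 characters in the same relative order in both, and the DP table's final entry dp[14][13] is also 8, so no common subsequence is longer.

8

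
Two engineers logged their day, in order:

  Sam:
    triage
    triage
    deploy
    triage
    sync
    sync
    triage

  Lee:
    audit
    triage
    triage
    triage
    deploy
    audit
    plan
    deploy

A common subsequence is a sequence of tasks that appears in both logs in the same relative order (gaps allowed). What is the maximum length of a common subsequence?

3

One common subsequence of length 3: triage (Sam #1, Lee #3); then triage (Sam #2, Lee #4); then deploy (Sam #3, Lee #8), and the DP table's final entry dp[7][8] is also 3, so no common subsequence is longer.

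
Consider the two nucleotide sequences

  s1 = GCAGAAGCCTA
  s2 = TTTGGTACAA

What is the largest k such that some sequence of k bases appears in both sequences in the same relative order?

Let dp[i][j] be the LCS length of the first i bases of s1 and the first j bases of s2. dp[i][j] = dp[i-1][j-1]+1 when the i-th and j-th bases match, else max(dp[i-1][j], dp[i][j-1]).
    ·  T  T  T  G  G  T  A  C  A  A
 ·  0  0  0  0  0  0  0  0  0  0  0
 G  0  0  0  0  1  1  1  1  1  1  1
 C  0  0  0  0  1  1  1  1  2  2  2
 A  0  0  0  0  1  1  1  2  2  3  3
 G  0  0  0  0  1  2  2  2  2  3  3
 A  0  0  0  0  1  2  2  3  3  3  4
 A  0  0  0  0  1  2  2  3  3  4  4
 G  0  0  0  0  1  2  2  3  3  4  4
 C  0  0  0  0  1  2  2  3  4  4  4
 C  0  0  0  0  1  2  2  3  4  4  4
 T  0  1  1  1  1  2  3  3  4  4  4
 A  0  1  1  1  1  2  3  4  4  5  5
dp[11][10] = 5. One LCS (by backtracking along matches): GGAAA.

5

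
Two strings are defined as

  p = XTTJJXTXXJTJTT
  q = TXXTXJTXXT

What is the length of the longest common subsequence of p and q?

Let dp[i][j] be the LCS length of the first i characters of p and the first j characters of q. dp[i][j] = dp[i-1][j-1]+1 when the i-th and j-th characters match, else max(dp[i-1][j], dp[i][j-1]).
    ·  T  X  X  T  X  J  T  X  X  T
 ·  0  0  0  0  0  0  0  0  0  0  0
 X  0  0  1  1  1  1  1  1  1  1  1
 T  0  1  1  1  2  2  2  2  2  2  2
 T  0  1  1  1  2  2  2  3  3  3  3
 J  0  1  1  1  2  2  3  3  3  3  3
 J  0  1  1  1  2  2  3  3  3  3  3
 X  0  1  2  2  2  3  3  3  4  4  4
 T  0  1  2  2  3  3  3  4  4  4  5
 X  0  1  2  3  3  4  4  4  5  5  5
 X  0  1  2  3  3  4  4  4  5  6  6
 J  0  1  2  3  3  4  5  5  5  6  6
 T  0  1  2  3  4  4  5  6  6  6  7
 J  0  1  2  3  4  4  5  6  6  6  7
 T  0  1  2  3  4  4  5  6  6  6  7
 T  0  1  2  3  4  4  5  6  6  6  7
dp[14][10] = 7. One LCS (by backtracking along matches): XTJTXXT.

7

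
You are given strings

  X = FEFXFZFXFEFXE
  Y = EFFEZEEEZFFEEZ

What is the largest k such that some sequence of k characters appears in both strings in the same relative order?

Match E (X #2, Y #1) → F (X #3, Y #2) → F (X #5, Y #3) → Z (X #6, Y #9) → F (X #7, Y #10) → F (X #9, Y #11) → E (X #10, Y #12) → E (X #13, Y #13) — 8 characters in the same relative order in both. dp[13][14] = 8 confirms this is the maximum.

8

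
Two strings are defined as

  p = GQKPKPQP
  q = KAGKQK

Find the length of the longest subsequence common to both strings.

3

Let dp[i][j] be the LCS length of the first i characters of p and the first j characters of q. dp[i][j] = dp[i-1][j-1]+1 when the i-th and j-th characters match, else max(dp[i-1][j], dp[i][j-1]).
    ·  K  A  G  K  Q  K
 ·  0  0  0  0  0  0  0
 G  0  0  0  1  1  1  1
 Q  0  0  0  1  1  2  2
 K  0  1  1  1  2  2  3
 P  0  1  1  1  2  2  3
 K  0  1  1  1  2  2  3
 P  0  1  1  1  2  2  3
 Q  0  1  1  1  2  3  3
 P  0  1  1  1  2  3  3
dp[8][6] = 3. One LCS (by backtracking along matches): GQK.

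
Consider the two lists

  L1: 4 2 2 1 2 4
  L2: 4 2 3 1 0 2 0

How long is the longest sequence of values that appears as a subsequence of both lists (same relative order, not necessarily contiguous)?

4

Let dp[i][j] be the LCS length of the first i values of L1 and the first j values of L2. dp[i][j] = dp[i-1][j-1]+1 when the i-th and j-th values match, else max(dp[i-1][j], dp[i][j-1]).
    ·  4  2  3  1  0  2  0
 ·  0  0  0  0  0  0  0  0
 4  0  1  1  1  1  1  1  1
 2  0  1  2  2  2  2  2  2
 2  0  1  2  2  2  2  3  3
 1  0  1  2  2  3  3  3  3
 2  0  1  2  2  3  3  4  4
 4  0  1  2  2  3  3  4  4
dp[6][7] = 4. One LCS (by backtracking along matches): 4, 2, 1, 2.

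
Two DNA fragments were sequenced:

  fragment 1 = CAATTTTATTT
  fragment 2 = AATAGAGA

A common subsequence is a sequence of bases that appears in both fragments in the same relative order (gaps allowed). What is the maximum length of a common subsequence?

One common subsequence of length 4: A (fragment 1 #2, fragment 2 #1); then A (fragment 1 #3, fragment 2 #2); then T (fragment 1 #4, fragment 2 #3); then A (fragment 1 #8, fragment 2 #8). Since dp[11][8] = 4, nothing longer is possible.

4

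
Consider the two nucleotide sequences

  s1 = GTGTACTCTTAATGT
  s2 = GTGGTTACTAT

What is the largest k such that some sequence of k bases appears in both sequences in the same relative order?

9

Taking G at s1[1]=s2[1]; then T at s1[2]=s2[2]; then G at s1[3]=s2[4]; then T at s1[4]=s2[6]; then A at s1[5]=s2[7]; then C at s1[8]=s2[8]; then T at s1[10]=s2[9]; then A at s1[12]=s2[10]; then T at s1[15]=s2[11] gives a common subsequence of length 9, and the DP table's final entry dp[15][11] is also 9, so no common subsequence is longer.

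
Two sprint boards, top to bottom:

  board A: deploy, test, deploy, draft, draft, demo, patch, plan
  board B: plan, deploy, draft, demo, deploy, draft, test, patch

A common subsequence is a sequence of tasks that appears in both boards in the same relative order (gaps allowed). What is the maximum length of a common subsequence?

4

Pick deploy (board A #1, board B #2); then deploy (board A #3, board B #5); then draft (board A #4, board B #6); then patch (board A #7, board B #8); all 4 tasks appear in both, in order. dp[8][8] = 4 confirms this is the maximum.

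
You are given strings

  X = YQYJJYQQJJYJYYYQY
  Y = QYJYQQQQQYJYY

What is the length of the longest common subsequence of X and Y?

10

Pick Q (X #2, Y #1) → Y (X #3, Y #2) → J (X #5, Y #3) → Y (X #6, Y #4) → Q (X #7, Y #8) → Q (X #8, Y #9) → Y (X #11, Y #10) → J (X #12, Y #11) → Y (X #15, Y #12) → Y (X #17, Y #13); all 10 characters appear in both, in order, and the DP table's final entry dp[17][13] is also 10, so no common subsequence is longer.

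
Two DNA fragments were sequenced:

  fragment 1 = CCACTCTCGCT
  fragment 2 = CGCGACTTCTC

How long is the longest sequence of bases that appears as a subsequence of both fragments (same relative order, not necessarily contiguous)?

8

Match C [1,1]; then C [2,3]; then A [3,5]; then C [4,6]; then T [5,8]; then C [6,9]; then T [7,10]; then C [10,11] — 8 bases in the same relative order in both. dp[11][11] = 8 confirms this is the maximum.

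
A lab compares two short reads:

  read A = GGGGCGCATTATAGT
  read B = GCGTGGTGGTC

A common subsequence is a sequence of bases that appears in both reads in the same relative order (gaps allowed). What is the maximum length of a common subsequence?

7

Taking G [1,1] → G [2,3] → G [3,5] → G [4,6] → G [6,8] → G [14,9] → T [15,10] gives a common subsequence of length 7. The LCS DP gives dp[15][11] = 7, so this is optimal.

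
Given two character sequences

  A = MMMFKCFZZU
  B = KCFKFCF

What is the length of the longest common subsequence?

Match F at A[4]=B[3], K at A[5]=B[4], C at A[6]=B[6], F at A[7]=B[7] — 4 characters in the same relative order in both. Since dp[10][7] = 4, nothing longer is possible.

4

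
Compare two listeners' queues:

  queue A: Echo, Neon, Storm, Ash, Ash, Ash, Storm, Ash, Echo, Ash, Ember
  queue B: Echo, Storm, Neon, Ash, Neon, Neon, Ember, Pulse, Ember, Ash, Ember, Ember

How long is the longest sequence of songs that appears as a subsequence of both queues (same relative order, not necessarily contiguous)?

5

One common subsequence of length 5: Echo (queue A #1, queue B #1); then Neon (queue A #2, queue B #3); then Ash (queue A #4, queue B #4); then Ash (queue A #5, queue B #10); then Ember (queue A #11, queue B #12). The LCS DP gives dp[11][12] = 5, so this is optimal.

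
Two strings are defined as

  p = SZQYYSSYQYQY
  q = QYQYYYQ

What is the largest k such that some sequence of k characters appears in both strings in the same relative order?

6

Let dp[i][j] be the LCS length of the first i characters of p and the first j characters of q. dp[i][j] = dp[i-1][j-1]+1 when the i-th and j-th characters match, else max(dp[i-1][j], dp[i][j-1]).
    ·  Q  Y  Q  Y  Y  Y  Q
 ·  0  0  0  0  0  0  0  0
 S  0  0  0  0  0  0  0  0
 Z  0  0  0  0  0  0  0  0
 Q  0  1  1  1  1  1  1  1
 Y  0  1  2  2  2  2  2  2
 Y  0  1  2  2  3  3  3  3
 S  0  1  2  2  3  3  3  3
 S  0  1  2  2  3  3  3  3
 Y  0  1  2  2  3  4  4  4
 Q  0  1  2  3  3  4  4  5
 Y  0  1  2  3  4  4  5  5
 Q  0  1  2  3  4  4  5  6
 Y  0  1  2  3  4  5  5  6
dp[12][7] = 6. One LCS (by backtracking along matches): QYYYYQ.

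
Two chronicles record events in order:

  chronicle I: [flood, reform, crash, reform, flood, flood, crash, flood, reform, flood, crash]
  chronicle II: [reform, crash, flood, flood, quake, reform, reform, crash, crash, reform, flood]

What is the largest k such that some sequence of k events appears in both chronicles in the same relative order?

Taking reform [2,1] → crash [3,2] → flood [5,3] → flood [6,4] → crash [7,9] → reform [9,10] → flood [10,11] gives a common subsequence of length 7. dp[11][11] = 7 confirms this is the maximum.

7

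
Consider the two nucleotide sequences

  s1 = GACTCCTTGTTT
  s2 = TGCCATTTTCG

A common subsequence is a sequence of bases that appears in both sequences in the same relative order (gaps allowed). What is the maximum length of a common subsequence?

One common subsequence of length 7: G (s1 #1, s2 #2), then C (s1 #3, s2 #3), then C (s1 #5, s2 #4), then T (s1 #7, s2 #6), then T (s1 #8, s2 #7), then T (s1 #10, s2 #8), then T (s1 #11, s2 #9). dp[12][11] = 7 confirms this is the maximum.

7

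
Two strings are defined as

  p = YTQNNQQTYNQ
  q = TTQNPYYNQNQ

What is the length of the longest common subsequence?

7

Let dp[i][j] be the LCS length of the first i characters of p and the first j characters of q. dp[i][j] = dp[i-1][j-1]+1 when the i-th and j-th characters match, else max(dp[i-1][j], dp[i][j-1]).
    ·  T  T  Q  N  P  Y  Y  N  Q  N  Q
 ·  0  0  0  0  0  0  0  0  0  0  0  0
 Y  0  0  0  0  0  0  1  1  1  1  1  1
 T  0  1  1  1  1  1  1  1  1  1  1  1
 Q  0  1  1  2  2  2  2  2  2  2  2  2
 N  0  1  1  2  3  3  3  3  3  3  3  3
 N  0  1  1  2  3  3  3  3  4  4  4  4
 Q  0  1  1  2  3  3  3  3  4  5  5  5
 Q  0  1  1  2  3  3  3  3  4  5  5  6
 T  0  1  2  2  3  3  3  3  4  5  5  6
 Y  0  1  2  2  3  3  4  4  4  5  5  6
 N  0  1  2  2  3  3  4  4  5  5  6  6
 Q  0  1  2  3  3  3  4  4  5  6  6  7
dp[11][11] = 7. One LCS (by backtracking along matches): TQNNQNQ.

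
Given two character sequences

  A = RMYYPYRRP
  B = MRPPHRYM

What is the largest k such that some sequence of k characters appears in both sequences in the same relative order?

3

One common subsequence of length 3: R [1,2] → P [5,4] → Y [6,7], and the DP table's final entry dp[9][8] is also 3, so no common subsequence is longer.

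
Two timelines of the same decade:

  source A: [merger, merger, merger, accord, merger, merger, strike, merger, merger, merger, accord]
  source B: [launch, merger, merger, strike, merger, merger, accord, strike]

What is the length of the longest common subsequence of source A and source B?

One common subsequence of length 6: merger [5,2], then merger [6,3], then strike [7,4], then merger [9,5], then merger [10,6], then accord [11,7]. dp[11][8] = 6 confirms this is the maximum.

6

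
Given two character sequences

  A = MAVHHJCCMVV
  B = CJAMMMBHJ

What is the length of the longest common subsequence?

Match M at A[1]=B[6] → H at A[5]=B[8] → J at A[6]=B[9] — 3 characters in the same relative order in both. The LCS DP gives dp[11][9] = 3, so this is optimal.

3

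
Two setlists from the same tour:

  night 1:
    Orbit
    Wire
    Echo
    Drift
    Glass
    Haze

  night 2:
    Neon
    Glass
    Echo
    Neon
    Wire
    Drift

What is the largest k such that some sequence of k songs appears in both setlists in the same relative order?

Match Wire [2,5], Drift [4,6] — 2 songs in the same relative order in both. The LCS DP gives dp[6][6] = 2, so this is optimal.

2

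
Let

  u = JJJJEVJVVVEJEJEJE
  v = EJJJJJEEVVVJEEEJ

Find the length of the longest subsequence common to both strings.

12

Pick J at u[1]=v[3]; then J at u[2]=v[4]; then J at u[3]=v[5]; then J at u[4]=v[6]; then E at u[5]=v[8]; then V at u[6]=v[9]; then V at u[8]=v[10]; then V at u[9]=v[11]; then E at u[11]=v[13]; then E at u[13]=v[14]; then E at u[15]=v[15]; then J at u[16]=v[16]; all 12 characters appear in both, in order. The LCS DP gives dp[17][16] = 12, so this is optimal.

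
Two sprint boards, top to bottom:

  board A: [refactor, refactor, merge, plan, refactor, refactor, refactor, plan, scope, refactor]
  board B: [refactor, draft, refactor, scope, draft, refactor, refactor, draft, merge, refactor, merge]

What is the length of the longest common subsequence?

5

One common subsequence of length 5: refactor (board A #1, board B #1), then refactor (board A #2, board B #3), then refactor (board A #5, board B #6), then refactor (board A #6, board B #7), then refactor (board A #7, board B #10). The LCS DP gives dp[10][11] = 5, so this is optimal.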